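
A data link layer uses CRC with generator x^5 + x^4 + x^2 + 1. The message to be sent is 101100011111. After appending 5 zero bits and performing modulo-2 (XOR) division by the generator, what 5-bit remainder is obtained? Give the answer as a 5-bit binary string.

11011

Append 5 zeros: 10110001111100000. Divide by 110101 (XOR where the leading bit is 1):
  pos 0: 101100 XOR 110101 = 011001
  pos 1: 110010 XOR 110101 = 000111
  pos 4: 111111 XOR 110101 = 001010
  pos 6: 101011 XOR 110101 = 011110
  pos 7: 111100 XOR 110101 = 001001
  pos 9: 100100 XOR 110101 = 010001
  pos 10: 100010 XOR 110101 = 010111
  pos 11: 101110 XOR 110101 = 011011
Remainder (last 5 bits) = 11011. This is the CRC / FCS.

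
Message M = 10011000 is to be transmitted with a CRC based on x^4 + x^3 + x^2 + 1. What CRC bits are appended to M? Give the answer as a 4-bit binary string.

Append 4 zeros: 100110000000. Divide by 11101 (XOR where the leading bit is 1):
  pos 0: 10011 XOR 11101 = 01110
  pos 1: 11100 XOR 11101 = 00001
  pos 5: 10000 XOR 11101 = 01101
  pos 6: 11010 XOR 11101 = 00111
Remainder (last 4 bits) = 1110. This is the CRC / FCS.

1110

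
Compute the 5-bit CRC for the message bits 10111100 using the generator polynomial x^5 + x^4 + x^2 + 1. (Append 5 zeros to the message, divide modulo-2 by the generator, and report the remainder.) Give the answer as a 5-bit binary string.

Append 5 zeros: 1011110000000. Divide by 110101 (XOR where the leading bit is 1):
  pos 0: 101111 XOR 110101 = 011010
  pos 1: 110100 XOR 110101 = 000001
  pos 6: 100000 XOR 110101 = 010101
  pos 7: 101010 XOR 110101 = 011111
Remainder (last 5 bits) = 11111. This is the CRC / FCS.

11111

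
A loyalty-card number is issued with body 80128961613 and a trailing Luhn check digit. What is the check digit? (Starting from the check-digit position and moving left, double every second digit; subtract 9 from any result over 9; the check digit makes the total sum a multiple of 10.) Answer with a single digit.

Partial digits right→left: 3 1 6 1 6 9 8 2 1 0 8
Double every second digit counting from the check-digit position (so the 1st, 3rd, 5th, ... of the partial from the right).
  doubled (with −9 where >9): 6 3 3 7 2 7 → sum 28
  kept as-is: 1 1 9 2 0 → sum 13
Total = 28 + 13 = 41.
Check digit = (10 − (41 mod 10)) mod 10 = 9.

9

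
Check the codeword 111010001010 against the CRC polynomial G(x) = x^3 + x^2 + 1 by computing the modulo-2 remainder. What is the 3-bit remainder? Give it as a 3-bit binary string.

Modulo-2 division of 111010001010 by 1101:
  pos 0: 1110 XOR 1101 = 0011
  pos 2: 1110 XOR 1101 = 0011
  pos 4: 1100 XOR 1101 = 0001
  pos 7: 1101 XOR 1101 = 0000
Remainder = 000 (zero — the frame passes the CRC check).

000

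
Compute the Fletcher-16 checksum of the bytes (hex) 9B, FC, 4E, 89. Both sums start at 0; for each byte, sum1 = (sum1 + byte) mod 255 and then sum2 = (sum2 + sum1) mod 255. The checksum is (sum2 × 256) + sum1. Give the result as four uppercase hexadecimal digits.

Running sums (mod 255):
  after byte 0 (9B): sum1=155, sum2=155
  after byte 1 (FC): sum1=152, sum2=52
  after byte 2 (4E): sum1=230, sum2=27
  after byte 3 (89): sum1=112, sum2=139
Checksum = sum2·256 + sum1 = 139·256 + 112 = 35696 = 0x8B70.

8B70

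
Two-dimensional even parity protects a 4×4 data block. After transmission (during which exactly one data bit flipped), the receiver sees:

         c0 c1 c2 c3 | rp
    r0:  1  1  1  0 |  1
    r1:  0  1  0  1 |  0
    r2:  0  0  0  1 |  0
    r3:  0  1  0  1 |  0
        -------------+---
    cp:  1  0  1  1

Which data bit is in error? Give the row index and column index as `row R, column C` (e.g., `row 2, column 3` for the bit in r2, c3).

row 2, column 1

Recompute each row's even parity and compare to rp:
  r0: data parity 1, sent rp 1 → ok
  r1: data parity 0, sent rp 0 → ok
  r2: data parity 1, sent rp 0 → mismatch
  r3: data parity 0, sent rp 0 → ok
Recompute each column's even parity and compare to cp:
  c0: data parity 1, sent cp 1 → ok
  c1: data parity 1, sent cp 0 → mismatch
  c2: data parity 1, sent cp 1 → ok
  c3: data parity 1, sent cp 1 → ok
Exactly one row (r2) and one column (c1) fail → the flipped bit is at their intersection.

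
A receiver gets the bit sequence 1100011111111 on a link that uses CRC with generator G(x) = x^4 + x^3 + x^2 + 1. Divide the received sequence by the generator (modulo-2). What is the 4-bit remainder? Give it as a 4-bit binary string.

0000

Modulo-2 division of 1100011111111 by 11101:
  pos 0: 11000 XOR 11101 = 00101
  pos 2: 10111 XOR 11101 = 01010
  pos 3: 10101 XOR 11101 = 01000
  pos 4: 10001 XOR 11101 = 01100
  pos 5: 11001 XOR 11101 = 00100
  pos 7: 10011 XOR 11101 = 01110
  pos 8: 11101 XOR 11101 = 00000
Remainder = 0000 (zero — the frame passes the CRC check).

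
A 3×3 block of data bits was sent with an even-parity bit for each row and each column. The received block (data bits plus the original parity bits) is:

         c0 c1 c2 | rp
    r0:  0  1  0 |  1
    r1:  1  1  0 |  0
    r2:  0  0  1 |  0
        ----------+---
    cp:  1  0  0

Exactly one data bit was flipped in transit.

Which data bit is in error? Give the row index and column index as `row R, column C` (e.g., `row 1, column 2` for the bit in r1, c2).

Recompute each row's even parity and compare to rp:
  r0: data parity 1, sent rp 1 → ok
  r1: data parity 0, sent rp 0 → ok
  r2: data parity 1, sent rp 0 → mismatch
Recompute each column's even parity and compare to cp:
  c0: data parity 1, sent cp 1 → ok
  c1: data parity 0, sent cp 0 → ok
  c2: data parity 1, sent cp 0 → mismatch
Exactly one row (r2) and one column (c2) fail → the flipped bit is at their intersection.

row 2, column 2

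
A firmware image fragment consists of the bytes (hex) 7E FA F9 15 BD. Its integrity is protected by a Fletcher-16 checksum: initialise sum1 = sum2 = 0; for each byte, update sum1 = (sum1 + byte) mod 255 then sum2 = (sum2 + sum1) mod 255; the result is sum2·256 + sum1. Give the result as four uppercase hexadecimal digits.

3A46

Running sums (mod 255):
  after byte 0 (7E): sum1=126, sum2=126
  after byte 1 (FA): sum1=121, sum2=247
  after byte 2 (F9): sum1=115, sum2=107
  after byte 3 (15): sum1=136, sum2=243
  after byte 4 (BD): sum1=70, sum2=58
Checksum = sum2·256 + sum1 = 58·256 + 70 = 14918 = 0x3A46.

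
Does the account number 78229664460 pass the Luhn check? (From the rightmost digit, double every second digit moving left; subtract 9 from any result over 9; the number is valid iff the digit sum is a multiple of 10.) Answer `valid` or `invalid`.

invalid

From the right, keep odd positions and double even positions (subtract 9 from any doubled value over 9):
  doubled (positions 2,4,...): 3 8 3 4 7 → sum 25
  kept (positions 1,3,...): 0 4 6 9 2 7 → sum 28
Total = 53.
53 mod 10 = 3, so the number is invalid.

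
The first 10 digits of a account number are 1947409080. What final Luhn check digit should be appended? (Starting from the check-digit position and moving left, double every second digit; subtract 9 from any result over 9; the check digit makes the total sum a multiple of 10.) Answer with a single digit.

Partial digits right→left: 0 8 0 9 0 4 7 4 9 1
Double every second digit counting from the check-digit position (so the 1st, 3rd, 5th, ... of the partial from the right).
  doubled (with −9 where >9): 0 0 0 5 9 → sum 14
  kept as-is: 8 9 4 4 1 → sum 26
Total = 14 + 26 = 40.
Check digit = (10 − (40 mod 10)) mod 10 = 0.

0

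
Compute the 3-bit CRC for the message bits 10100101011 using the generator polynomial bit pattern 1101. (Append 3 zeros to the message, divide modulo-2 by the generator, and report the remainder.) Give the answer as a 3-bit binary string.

111

Append 3 zeros: 10100101011000. Divide by 1101 (XOR where the leading bit is 1):
  pos 0: 1010 XOR 1101 = 0111
  pos 1: 1110 XOR 1101 = 0011
  pos 3: 1110 XOR 1101 = 0011
  pos 5: 1110 XOR 1101 = 0011
  pos 7: 1111 XOR 1101 = 0010
  pos 9: 1000 XOR 1101 = 0101
  pos 10: 1010 XOR 1101 = 0111
Remainder (last 3 bits) = 111. This is the CRC / FCS.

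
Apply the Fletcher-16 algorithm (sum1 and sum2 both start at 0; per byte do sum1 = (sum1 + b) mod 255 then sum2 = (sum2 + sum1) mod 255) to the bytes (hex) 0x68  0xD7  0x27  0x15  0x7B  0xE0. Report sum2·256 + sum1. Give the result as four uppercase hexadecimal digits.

Running sums (mod 255):
  after byte 0 (0x68): sum1=104, sum2=104
  after byte 1 (0xD7): sum1=64, sum2=168
  after byte 2 (0x27): sum1=103, sum2=16
  after byte 3 (0x15): sum1=124, sum2=140
  after byte 4 (0x7B): sum1=247, sum2=132
  after byte 5 (0xE0): sum1=216, sum2=93
Checksum = sum2·256 + sum1 = 93·256 + 216 = 24024 = 0x5DD8.

5DD8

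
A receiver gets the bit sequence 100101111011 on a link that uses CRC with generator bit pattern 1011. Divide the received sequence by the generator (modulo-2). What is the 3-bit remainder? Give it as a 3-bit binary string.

Modulo-2 division of 100101111011 by 1011:
  pos 0: 1001 XOR 1011 = 0010
  pos 2: 1001 XOR 1011 = 0010
  pos 4: 1011 XOR 1011 = 0000
  pos 8: 1011 XOR 1011 = 0000
Remainder = 000 (zero — the frame passes the CRC check).

000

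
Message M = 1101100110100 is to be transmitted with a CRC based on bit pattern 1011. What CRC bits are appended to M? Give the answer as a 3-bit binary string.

Append 3 zeros: 1101100110100000. Divide by 1011 (XOR where the leading bit is 1):
  pos 0: 1101 XOR 1011 = 0110
  pos 1: 1101 XOR 1011 = 0110
  pos 2: 1100 XOR 1011 = 0111
  pos 3: 1110 XOR 1011 = 0101
  pos 4: 1011 XOR 1011 = 0000
  pos 8: 1010 XOR 1011 = 0001
  pos 11: 1000 XOR 1011 = 0011
Remainder (last 3 bits) = 110. This is the CRC / FCS.

110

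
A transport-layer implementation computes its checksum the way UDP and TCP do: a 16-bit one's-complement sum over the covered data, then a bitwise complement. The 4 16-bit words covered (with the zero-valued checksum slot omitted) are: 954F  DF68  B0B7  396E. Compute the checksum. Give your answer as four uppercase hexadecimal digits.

A121

One's-complement addition (fold any carry out of bit 15 back into bit 0):
  0x954F + 0xDF68 = 0x174B7 → wrap carry → 0x74B8
  0x74B8 + 0xB0B7 = 0x1256F → wrap carry → 0x2570
  0x2570 + 0x396E = 0x05EDE
One's-complement sum = 0x5EDE.
Checksum = ~0x5EDE & 0xFFFF = 0xA121.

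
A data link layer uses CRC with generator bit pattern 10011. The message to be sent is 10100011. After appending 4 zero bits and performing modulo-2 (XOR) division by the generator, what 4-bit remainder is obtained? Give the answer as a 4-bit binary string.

0001

Append 4 zeros: 101000110000. Divide by 10011 (XOR where the leading bit is 1):
  pos 0: 10100 XOR 10011 = 00111
  pos 2: 11101 XOR 10011 = 01110
  pos 3: 11101 XOR 10011 = 01110
  pos 4: 11100 XOR 10011 = 01111
  pos 5: 11110 XOR 10011 = 01101
  pos 6: 11010 XOR 10011 = 01001
  pos 7: 10010 XOR 10011 = 00001
Remainder (last 4 bits) = 0001. This is the CRC / FCS.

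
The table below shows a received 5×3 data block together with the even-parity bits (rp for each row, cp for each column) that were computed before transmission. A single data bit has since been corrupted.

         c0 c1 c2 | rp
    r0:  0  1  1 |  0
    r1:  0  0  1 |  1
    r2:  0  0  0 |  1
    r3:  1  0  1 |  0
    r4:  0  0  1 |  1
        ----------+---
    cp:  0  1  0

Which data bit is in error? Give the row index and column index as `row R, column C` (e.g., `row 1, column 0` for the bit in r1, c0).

Recompute each row's even parity and compare to rp:
  r0: data parity 0, sent rp 0 → ok
  r1: data parity 1, sent rp 1 → ok
  r2: data parity 0, sent rp 1 → mismatch
  r3: data parity 0, sent rp 0 → ok
  r4: data parity 1, sent rp 1 → ok
Recompute each column's even parity and compare to cp:
  c0: data parity 1, sent cp 0 → mismatch
  c1: data parity 1, sent cp 1 → ok
  c2: data parity 0, sent cp 0 → ok
Exactly one row (r2) and one column (c0) fail → the flipped bit is at their intersection.

row 2, column 0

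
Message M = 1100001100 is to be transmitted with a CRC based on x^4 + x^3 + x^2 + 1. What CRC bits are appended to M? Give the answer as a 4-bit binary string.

Append 4 zeros: 11000011000000. Divide by 11101 (XOR where the leading bit is 1):
  pos 0: 11000 XOR 11101 = 00101
  pos 2: 10101 XOR 11101 = 01000
  pos 3: 10001 XOR 11101 = 01100
  pos 4: 11000 XOR 11101 = 00101
  pos 6: 10100 XOR 11101 = 01001
  pos 7: 10010 XOR 11101 = 01111
  pos 8: 11110 XOR 11101 = 00011
Remainder (last 4 bits) = 0110. This is the CRC / FCS.

0110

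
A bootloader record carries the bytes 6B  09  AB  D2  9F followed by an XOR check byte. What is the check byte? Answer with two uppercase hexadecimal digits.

84

XOR the bytes together:
  start with 0x6B
  0x6B ⊕ 0x09 = 0x62
  0x62 ⊕ 0xAB = 0xC9
  0xC9 ⊕ 0xD2 = 0x1B
  0x1B ⊕ 0x9F = 0x84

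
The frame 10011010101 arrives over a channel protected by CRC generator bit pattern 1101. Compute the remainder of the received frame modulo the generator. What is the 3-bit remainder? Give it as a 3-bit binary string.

Modulo-2 division of 10011010101 by 1101:
  pos 0: 1001 XOR 1101 = 0100
  pos 1: 1001 XOR 1101 = 0100
  pos 2: 1000 XOR 1101 = 0101
  pos 3: 1011 XOR 1101 = 0110
  pos 4: 1100 XOR 1101 = 0001
  pos 7: 1101 XOR 1101 = 0000
Remainder = 000 (zero — the frame passes the CRC check).

000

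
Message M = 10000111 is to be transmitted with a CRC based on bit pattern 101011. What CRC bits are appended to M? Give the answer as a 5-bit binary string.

Append 5 zeros: 1000011100000. Divide by 101011 (XOR where the leading bit is 1):
  pos 0: 100001 XOR 101011 = 001010
  pos 2: 101011 XOR 101011 = 000000
Remainder (last 5 bits) = 00000. This is the CRC / FCS.

00000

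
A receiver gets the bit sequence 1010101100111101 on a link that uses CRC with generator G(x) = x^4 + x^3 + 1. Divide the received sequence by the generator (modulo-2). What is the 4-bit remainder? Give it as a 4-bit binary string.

Modulo-2 division of 1010101100111101 by 11001:
  pos 0: 10101 XOR 11001 = 01100
  pos 1: 11000 XOR 11001 = 00001
  pos 5: 11100 XOR 11001 = 00101
  pos 7: 10111 XOR 11001 = 01110
  pos 8: 11101 XOR 11001 = 00100
  pos 10: 10010 XOR 11001 = 01011
  pos 11: 10111 XOR 11001 = 01110
Remainder = 1110 (nonzero — an error is detected).

1110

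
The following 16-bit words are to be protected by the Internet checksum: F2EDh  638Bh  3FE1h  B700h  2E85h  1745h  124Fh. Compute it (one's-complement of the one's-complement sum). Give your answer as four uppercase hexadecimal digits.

5A8B

One's-complement addition (fold any carry out of bit 15 back into bit 0):
  0xF2ED + 0x638B = 0x15678 → wrap carry → 0x5679
  0x5679 + 0x3FE1 = 0x0965A
  0x965A + 0xB700 = 0x14D5A → wrap carry → 0x4D5B
  0x4D5B + 0x2E85 = 0x07BE0
  0x7BE0 + 0x1745 = 0x09325
  0x9325 + 0x124F = 0x0A574
One's-complement sum = 0xA574.
Checksum = ~0xA574 & 0xFFFF = 0x5A8B.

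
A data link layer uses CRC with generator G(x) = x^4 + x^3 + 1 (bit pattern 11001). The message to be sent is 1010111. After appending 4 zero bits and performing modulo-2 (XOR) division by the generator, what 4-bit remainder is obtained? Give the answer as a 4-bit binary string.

Append 4 zeros: 10101110000. Divide by 11001 (XOR where the leading bit is 1):
  pos 0: 10101 XOR 11001 = 01100
  pos 1: 11001 XOR 11001 = 00000
  pos 6: 10000 XOR 11001 = 01001
Remainder (last 4 bits) = 1001. This is the CRC / FCS.

1001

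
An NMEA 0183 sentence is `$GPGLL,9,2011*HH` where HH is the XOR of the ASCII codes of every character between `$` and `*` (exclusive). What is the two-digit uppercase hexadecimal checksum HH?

XOR the ASCII codes of the payload characters:
  'G' = 0x47 → acc = 0x47
  'P' = 0x50 → acc = 0x17
  'G' = 0x47 → acc = 0x50
  'L' = 0x4C → acc = 0x1C
  'L' = 0x4C → acc = 0x50
  ',' = 0x2C → acc = 0x7C
  '9' = 0x39 → acc = 0x45
  ',' = 0x2C → acc = 0x69
  '2' = 0x32 → acc = 0x5B
  '0' = 0x30 → acc = 0x6B
  '1' = 0x31 → acc = 0x5A
  '1' = 0x31 → acc = 0x6B
Checksum = 0x6B.

6B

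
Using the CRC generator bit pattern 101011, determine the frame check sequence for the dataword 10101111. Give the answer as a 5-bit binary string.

11101

Append 5 zeros: 1010111100000. Divide by 101011 (XOR where the leading bit is 1):
  pos 0: 101011 XOR 101011 = 000000
  pos 6: 110000 XOR 101011 = 011011
  pos 7: 110110 XOR 101011 = 011101
Remainder (last 5 bits) = 11101. This is the CRC / FCS.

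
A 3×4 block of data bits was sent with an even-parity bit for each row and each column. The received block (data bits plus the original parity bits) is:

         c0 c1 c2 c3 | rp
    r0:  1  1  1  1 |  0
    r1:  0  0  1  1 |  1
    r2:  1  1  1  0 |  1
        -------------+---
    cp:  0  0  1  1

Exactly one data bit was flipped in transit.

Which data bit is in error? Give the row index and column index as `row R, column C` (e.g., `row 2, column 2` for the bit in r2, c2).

Recompute each row's even parity and compare to rp:
  r0: data parity 0, sent rp 0 → ok
  r1: data parity 0, sent rp 1 → mismatch
  r2: data parity 1, sent rp 1 → ok
Recompute each column's even parity and compare to cp:
  c0: data parity 0, sent cp 0 → ok
  c1: data parity 0, sent cp 0 → ok
  c2: data parity 1, sent cp 1 → ok
  c3: data parity 0, sent cp 1 → mismatch
Exactly one row (r1) and one column (c3) fail → the flipped bit is at their intersection.

row 1, column 3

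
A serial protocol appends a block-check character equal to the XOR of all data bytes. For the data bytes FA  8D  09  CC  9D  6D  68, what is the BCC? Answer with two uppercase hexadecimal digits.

XOR the bytes together:
  start with 0xFA
  0xFA ⊕ 0x8D = 0x77
  0x77 ⊕ 0x09 = 0x7E
  0x7E ⊕ 0xCC = 0xB2
  0xB2 ⊕ 0x9D = 0x2F
  0x2F ⊕ 0x6D = 0x42
  0x42 ⊕ 0x68 = 0x2A

2A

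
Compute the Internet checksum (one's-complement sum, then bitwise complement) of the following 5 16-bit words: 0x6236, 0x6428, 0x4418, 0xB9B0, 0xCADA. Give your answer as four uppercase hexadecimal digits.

One's-complement addition (fold any carry out of bit 15 back into bit 0):
  0x6236 + 0x6428 = 0x0C65E
  0xC65E + 0x4418 = 0x10A76 → wrap carry → 0x0A77
  0x0A77 + 0xB9B0 = 0x0C427
  0xC427 + 0xCADA = 0x18F01 → wrap carry → 0x8F02
One's-complement sum = 0x8F02.
Checksum = ~0x8F02 & 0xFFFF = 0x70FD.

70FD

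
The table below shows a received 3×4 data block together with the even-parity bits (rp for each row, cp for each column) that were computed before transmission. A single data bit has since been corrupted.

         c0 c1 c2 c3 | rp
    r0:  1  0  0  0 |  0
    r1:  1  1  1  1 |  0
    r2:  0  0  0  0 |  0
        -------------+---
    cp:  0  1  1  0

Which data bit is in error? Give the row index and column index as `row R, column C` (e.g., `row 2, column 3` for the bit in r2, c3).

row 0, column 3

Recompute each row's even parity and compare to rp:
  r0: data parity 1, sent rp 0 → mismatch
  r1: data parity 0, sent rp 0 → ok
  r2: data parity 0, sent rp 0 → ok
Recompute each column's even parity and compare to cp:
  c0: data parity 0, sent cp 0 → ok
  c1: data parity 1, sent cp 1 → ok
  c2: data parity 1, sent cp 1 → ok
  c3: data parity 1, sent cp 0 → mismatch
Exactly one row (r0) and one column (c3) fail → the flipped bit is at their intersection.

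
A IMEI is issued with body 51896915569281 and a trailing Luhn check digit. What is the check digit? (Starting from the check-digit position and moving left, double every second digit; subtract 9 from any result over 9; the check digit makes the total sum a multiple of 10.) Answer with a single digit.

8

Partial digits right→left: 1 8 2 9 6 5 5 1 9 6 9 8 1 5
Double every second digit counting from the check-digit position (so the 1st, 3rd, 5th, ... of the partial from the right).
  doubled (with −9 where >9): 2 4 3 1 9 9 2 → sum 30
  kept as-is: 8 9 5 1 6 8 5 → sum 42
Total = 30 + 42 = 72.
Check digit = (10 − (72 mod 10)) mod 10 = 8.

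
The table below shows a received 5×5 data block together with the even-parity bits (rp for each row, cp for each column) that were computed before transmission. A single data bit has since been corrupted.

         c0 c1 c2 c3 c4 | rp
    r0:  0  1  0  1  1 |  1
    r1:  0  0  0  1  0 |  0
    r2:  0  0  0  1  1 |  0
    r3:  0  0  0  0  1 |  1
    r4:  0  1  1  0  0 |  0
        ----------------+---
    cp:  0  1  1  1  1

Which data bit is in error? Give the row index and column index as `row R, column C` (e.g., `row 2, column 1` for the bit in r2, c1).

row 1, column 1

Recompute each row's even parity and compare to rp:
  r0: data parity 1, sent rp 1 → ok
  r1: data parity 1, sent rp 0 → mismatch
  r2: data parity 0, sent rp 0 → ok
  r3: data parity 1, sent rp 1 → ok
  r4: data parity 0, sent rp 0 → ok
Recompute each column's even parity and compare to cp:
  c0: data parity 0, sent cp 0 → ok
  c1: data parity 0, sent cp 1 → mismatch
  c2: data parity 1, sent cp 1 → ok
  c3: data parity 1, sent cp 1 → ok
  c4: data parity 1, sent cp 1 → ok
Exactly one row (r1) and one column (c1) fail → the flipped bit is at their intersection.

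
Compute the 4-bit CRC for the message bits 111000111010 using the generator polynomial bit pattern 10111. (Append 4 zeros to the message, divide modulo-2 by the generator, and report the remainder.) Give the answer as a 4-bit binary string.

0001

Append 4 zeros: 1110001110100000. Divide by 10111 (XOR where the leading bit is 1):
  pos 0: 11100 XOR 10111 = 01011
  pos 1: 10110 XOR 10111 = 00001
  pos 5: 11110 XOR 10111 = 01001
  pos 6: 10011 XOR 10111 = 00100
  pos 8: 10000 XOR 10111 = 00111
  pos 10: 11100 XOR 10111 = 01011
  pos 11: 10110 XOR 10111 = 00001
Remainder (last 4 bits) = 0001. This is the CRC / FCS.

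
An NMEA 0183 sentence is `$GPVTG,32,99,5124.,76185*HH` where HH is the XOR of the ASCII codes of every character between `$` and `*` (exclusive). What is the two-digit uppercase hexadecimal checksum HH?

XOR the ASCII codes of the payload characters:
  'G' = 0x47 → acc = 0x47
  'P' = 0x50 → acc = 0x17
  'V' = 0x56 → acc = 0x41
  'T' = 0x54 → acc = 0x15
  'G' = 0x47 → acc = 0x52
  ',' = 0x2C → acc = 0x7E
  '3' = 0x33 → acc = 0x4D
  '2' = 0x32 → acc = 0x7F
  ',' = 0x2C → acc = 0x53
  '9' = 0x39 → acc = 0x6A
  '9' = 0x39 → acc = 0x53
  ',' = 0x2C → acc = 0x7F
  '5' = 0x35 → acc = 0x4A
  '1' = 0x31 → acc = 0x7B
  '2' = 0x32 → acc = 0x49
  '4' = 0x34 → acc = 0x7D
  '.' = 0x2E → acc = 0x53
  ',' = 0x2C → acc = 0x7F
  '7' = 0x37 → acc = 0x48
  '6' = 0x36 → acc = 0x7E
  '1' = 0x31 → acc = 0x4F
  '8' = 0x38 → acc = 0x77
  '5' = 0x35 → acc = 0x42
Checksum = 0x42.

42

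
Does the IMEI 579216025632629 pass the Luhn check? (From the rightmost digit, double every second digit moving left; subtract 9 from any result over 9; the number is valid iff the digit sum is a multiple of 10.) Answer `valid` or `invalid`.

invalid

From the right, keep odd positions and double even positions (subtract 9 from any doubled value over 9):
  doubled (positions 2,4,...): 4 4 3 4 3 4 5 → sum 27
  kept (positions 1,3,...): 9 6 3 5 0 1 9 5 → sum 38
Total = 65.
65 mod 10 = 5, so the number is invalid.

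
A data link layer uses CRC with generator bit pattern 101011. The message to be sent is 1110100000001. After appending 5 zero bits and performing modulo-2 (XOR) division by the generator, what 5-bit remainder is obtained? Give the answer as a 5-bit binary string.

10011

Append 5 zeros: 111010000000100000. Divide by 101011 (XOR where the leading bit is 1):
  pos 0: 111010 XOR 101011 = 010001
  pos 1: 100010 XOR 101011 = 001001
  pos 3: 100100 XOR 101011 = 001111
  pos 5: 111100 XOR 101011 = 010111
  pos 6: 101110 XOR 101011 = 000101
  pos 9: 101100 XOR 101011 = 000111
  pos 12: 111000 XOR 101011 = 010011
Remainder (last 5 bits) = 10011. This is the CRC / FCS.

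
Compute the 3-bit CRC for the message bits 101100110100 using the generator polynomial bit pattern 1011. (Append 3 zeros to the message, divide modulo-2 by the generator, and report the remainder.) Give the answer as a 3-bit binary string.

Append 3 zeros: 101100110100000. Divide by 1011 (XOR where the leading bit is 1):
  pos 0: 1011 XOR 1011 = 0000
  pos 6: 1101 XOR 1011 = 0110
  pos 7: 1100 XOR 1011 = 0111
  pos 8: 1110 XOR 1011 = 0101
  pos 9: 1010 XOR 1011 = 0001
Remainder (last 3 bits) = 100. This is the CRC / FCS.

100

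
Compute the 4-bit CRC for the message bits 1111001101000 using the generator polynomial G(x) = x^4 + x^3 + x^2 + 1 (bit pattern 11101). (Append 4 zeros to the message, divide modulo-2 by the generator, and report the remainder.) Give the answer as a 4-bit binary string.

0100

Append 4 zeros: 11110011010000000. Divide by 11101 (XOR where the leading bit is 1):
  pos 0: 11110 XOR 11101 = 00011
  pos 3: 11011 XOR 11101 = 00110
  pos 5: 11001 XOR 11101 = 00100
  pos 7: 10000 XOR 11101 = 01101
  pos 8: 11010 XOR 11101 = 00111
  pos 10: 11100 XOR 11101 = 00001
Remainder (last 4 bits) = 0100. This is the CRC / FCS.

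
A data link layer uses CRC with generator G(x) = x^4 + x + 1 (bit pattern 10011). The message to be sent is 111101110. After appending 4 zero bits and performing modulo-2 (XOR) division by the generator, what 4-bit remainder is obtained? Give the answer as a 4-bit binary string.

Append 4 zeros: 1111011100000. Divide by 10011 (XOR where the leading bit is 1):
  pos 0: 11110 XOR 10011 = 01101
  pos 1: 11011 XOR 10011 = 01000
  pos 2: 10001 XOR 10011 = 00010
  pos 5: 10100 XOR 10011 = 00111
  pos 7: 11100 XOR 10011 = 01111
  pos 8: 11110 XOR 10011 = 01101
Remainder (last 4 bits) = 1101. This is the CRC / FCS.

1101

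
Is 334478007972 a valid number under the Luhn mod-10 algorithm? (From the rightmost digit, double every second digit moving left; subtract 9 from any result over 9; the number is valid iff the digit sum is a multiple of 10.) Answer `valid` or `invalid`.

From the right, keep odd positions and double even positions (subtract 9 from any doubled value over 9):
  doubled (positions 2,4,...): 5 5 0 5 8 6 → sum 29
  kept (positions 1,3,...): 2 9 0 8 4 3 → sum 26
Total = 55.
55 mod 10 = 5, so the number is invalid.

invalid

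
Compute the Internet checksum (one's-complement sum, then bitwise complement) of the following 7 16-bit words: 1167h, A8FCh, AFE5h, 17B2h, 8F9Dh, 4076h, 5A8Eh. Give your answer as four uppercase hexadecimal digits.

One's-complement addition (fold any carry out of bit 15 back into bit 0):
  0x1167 + 0xA8FC = 0x0BA63
  0xBA63 + 0xAFE5 = 0x16A48 → wrap carry → 0x6A49
  0x6A49 + 0x17B2 = 0x081FB
  0x81FB + 0x8F9D = 0x11198 → wrap carry → 0x1199
  0x1199 + 0x4076 = 0x0520F
  0x520F + 0x5A8E = 0x0AC9D
One's-complement sum = 0xAC9D.
Checksum = ~0xAC9D & 0xFFFF = 0x5362.

5362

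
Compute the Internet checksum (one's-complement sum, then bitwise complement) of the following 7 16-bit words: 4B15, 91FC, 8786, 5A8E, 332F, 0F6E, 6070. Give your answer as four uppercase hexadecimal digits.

9DCB

One's-complement addition (fold any carry out of bit 15 back into bit 0):
  0x4B15 + 0x91FC = 0x0DD11
  0xDD11 + 0x8786 = 0x16497 → wrap carry → 0x6498
  0x6498 + 0x5A8E = 0x0BF26
  0xBF26 + 0x332F = 0x0F255
  0xF255 + 0x0F6E = 0x101C3 → wrap carry → 0x01C4
  0x01C4 + 0x6070 = 0x06234
One's-complement sum = 0x6234.
Checksum = ~0x6234 & 0xFFFF = 0x9DCB.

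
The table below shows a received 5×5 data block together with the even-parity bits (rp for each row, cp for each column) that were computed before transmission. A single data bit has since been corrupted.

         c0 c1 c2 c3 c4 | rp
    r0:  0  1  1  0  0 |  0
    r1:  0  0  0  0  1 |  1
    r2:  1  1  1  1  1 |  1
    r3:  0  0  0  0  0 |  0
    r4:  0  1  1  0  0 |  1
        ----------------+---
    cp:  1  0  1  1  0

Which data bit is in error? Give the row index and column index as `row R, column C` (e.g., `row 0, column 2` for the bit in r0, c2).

Recompute each row's even parity and compare to rp:
  r0: data parity 0, sent rp 0 → ok
  r1: data parity 1, sent rp 1 → ok
  r2: data parity 1, sent rp 1 → ok
  r3: data parity 0, sent rp 0 → ok
  r4: data parity 0, sent rp 1 → mismatch
Recompute each column's even parity and compare to cp:
  c0: data parity 1, sent cp 1 → ok
  c1: data parity 1, sent cp 0 → mismatch
  c2: data parity 1, sent cp 1 → ok
  c3: data parity 1, sent cp 1 → ok
  c4: data parity 0, sent cp 0 → ok
Exactly one row (r4) and one column (c1) fail → the flipped bit is at their intersection.

row 4, column 1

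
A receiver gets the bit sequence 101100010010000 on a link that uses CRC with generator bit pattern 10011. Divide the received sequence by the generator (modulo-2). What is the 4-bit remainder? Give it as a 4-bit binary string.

0000

Modulo-2 division of 101100010010000 by 10011:
  pos 0: 10110 XOR 10011 = 00101
  pos 2: 10100 XOR 10011 = 00111
  pos 4: 11110 XOR 10011 = 01101
  pos 5: 11010 XOR 10011 = 01001
  pos 6: 10011 XOR 10011 = 00000
Remainder = 0000 (zero — the frame passes the CRC check).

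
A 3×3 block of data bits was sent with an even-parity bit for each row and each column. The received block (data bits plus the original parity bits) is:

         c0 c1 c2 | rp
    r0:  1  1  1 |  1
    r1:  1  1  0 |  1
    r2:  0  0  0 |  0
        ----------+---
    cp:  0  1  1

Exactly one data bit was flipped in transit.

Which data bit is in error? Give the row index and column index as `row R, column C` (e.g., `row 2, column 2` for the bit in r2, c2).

Recompute each row's even parity and compare to rp:
  r0: data parity 1, sent rp 1 → ok
  r1: data parity 0, sent rp 1 → mismatch
  r2: data parity 0, sent rp 0 → ok
Recompute each column's even parity and compare to cp:
  c0: data parity 0, sent cp 0 → ok
  c1: data parity 0, sent cp 1 → mismatch
  c2: data parity 1, sent cp 1 → ok
Exactly one row (r1) and one column (c1) fail → the flipped bit is at their intersection.

row 1, column 1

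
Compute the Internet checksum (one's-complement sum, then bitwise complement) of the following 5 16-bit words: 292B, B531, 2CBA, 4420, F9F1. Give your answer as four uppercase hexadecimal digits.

B6D6

One's-complement addition (fold any carry out of bit 15 back into bit 0):
  0x292B + 0xB531 = 0x0DE5C
  0xDE5C + 0x2CBA = 0x10B16 → wrap carry → 0x0B17
  0x0B17 + 0x4420 = 0x04F37
  0x4F37 + 0xF9F1 = 0x14928 → wrap carry → 0x4929
One's-complement sum = 0x4929.
Checksum = ~0x4929 & 0xFFFF = 0xB6D6.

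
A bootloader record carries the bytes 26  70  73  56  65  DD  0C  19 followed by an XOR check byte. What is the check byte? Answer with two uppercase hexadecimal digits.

DE

XOR the bytes together:
  start with 0x26
  0x26 ⊕ 0x70 = 0x56
  0x56 ⊕ 0x73 = 0x25
  0x25 ⊕ 0x56 = 0x73
  0x73 ⊕ 0x65 = 0x16
  0x16 ⊕ 0xDD = 0xCB
  0xCB ⊕ 0x0C = 0xC7
  0xC7 ⊕ 0x19 = 0xDE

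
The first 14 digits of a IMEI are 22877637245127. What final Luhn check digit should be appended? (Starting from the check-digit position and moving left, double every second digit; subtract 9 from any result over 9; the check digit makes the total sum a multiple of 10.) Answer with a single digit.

9

Partial digits right→left: 7 2 1 5 4 2 7 3 6 7 7 8 2 2
Double every second digit counting from the check-digit position (so the 1st, 3rd, 5th, ... of the partial from the right).
  doubled (with −9 where >9): 5 2 8 5 3 5 4 → sum 32
  kept as-is: 2 5 2 3 7 8 2 → sum 29
Total = 32 + 29 = 61.
Check digit = (10 − (61 mod 10)) mod 10 = 9.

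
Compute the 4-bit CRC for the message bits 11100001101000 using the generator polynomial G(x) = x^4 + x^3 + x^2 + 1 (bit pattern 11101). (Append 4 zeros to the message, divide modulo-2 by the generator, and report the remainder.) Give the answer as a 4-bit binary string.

Append 4 zeros: 111000011010000000. Divide by 11101 (XOR where the leading bit is 1):
  pos 0: 11100 XOR 11101 = 00001
  pos 4: 10011 XOR 11101 = 01110
  pos 5: 11100 XOR 11101 = 00001
  pos 9: 11000 XOR 11101 = 00101
  pos 11: 10100 XOR 11101 = 01001
  pos 12: 10010 XOR 11101 = 01111
  pos 13: 11110 XOR 11101 = 00011
Remainder (last 4 bits) = 0011. This is the CRC / FCS.

0011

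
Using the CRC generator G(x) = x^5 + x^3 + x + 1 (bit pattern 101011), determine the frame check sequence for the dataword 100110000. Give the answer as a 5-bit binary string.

Append 5 zeros: 10011000000000. Divide by 101011 (XOR where the leading bit is 1):
  pos 0: 100110 XOR 101011 = 001101
  pos 2: 110100 XOR 101011 = 011111
  pos 3: 111110 XOR 101011 = 010101
  pos 4: 101010 XOR 101011 = 000001
Remainder (last 5 bits) = 10000. This is the CRC / FCS.

10000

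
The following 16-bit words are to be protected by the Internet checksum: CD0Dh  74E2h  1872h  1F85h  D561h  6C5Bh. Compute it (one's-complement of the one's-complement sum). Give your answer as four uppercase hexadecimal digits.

445B

One's-complement addition (fold any carry out of bit 15 back into bit 0):
  0xCD0D + 0x74E2 = 0x141EF → wrap carry → 0x41F0
  0x41F0 + 0x1872 = 0x05A62
  0x5A62 + 0x1F85 = 0x079E7
  0x79E7 + 0xD561 = 0x14F48 → wrap carry → 0x4F49
  0x4F49 + 0x6C5B = 0x0BBA4
One's-complement sum = 0xBBA4.
Checksum = ~0xBBA4 & 0xFFFF = 0x445B.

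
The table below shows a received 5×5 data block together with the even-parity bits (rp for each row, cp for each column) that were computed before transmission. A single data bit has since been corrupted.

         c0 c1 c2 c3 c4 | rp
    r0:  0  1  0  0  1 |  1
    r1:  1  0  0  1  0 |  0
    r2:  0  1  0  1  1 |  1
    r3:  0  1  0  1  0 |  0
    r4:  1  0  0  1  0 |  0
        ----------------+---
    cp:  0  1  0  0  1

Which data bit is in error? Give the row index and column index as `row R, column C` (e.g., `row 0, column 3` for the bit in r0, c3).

row 0, column 4

Recompute each row's even parity and compare to rp:
  r0: data parity 0, sent rp 1 → mismatch
  r1: data parity 0, sent rp 0 → ok
  r2: data parity 1, sent rp 1 → ok
  r3: data parity 0, sent rp 0 → ok
  r4: data parity 0, sent rp 0 → ok
Recompute each column's even parity and compare to cp:
  c0: data parity 0, sent cp 0 → ok
  c1: data parity 1, sent cp 1 → ok
  c2: data parity 0, sent cp 0 → ok
  c3: data parity 0, sent cp 0 → ok
  c4: data parity 0, sent cp 1 → mismatch
Exactly one row (r0) and one column (c4) fail → the flipped bit is at their intersection.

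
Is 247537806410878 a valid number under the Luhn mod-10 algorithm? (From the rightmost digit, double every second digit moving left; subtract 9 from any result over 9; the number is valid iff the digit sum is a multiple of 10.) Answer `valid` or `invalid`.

From the right, keep odd positions and double even positions (subtract 9 from any doubled value over 9):
  doubled (positions 2,4,...): 5 0 8 0 5 1 8 → sum 27
  kept (positions 1,3,...): 8 8 1 6 8 3 7 2 → sum 43
Total = 70.
70 mod 10 = 0, so the number is valid.

valid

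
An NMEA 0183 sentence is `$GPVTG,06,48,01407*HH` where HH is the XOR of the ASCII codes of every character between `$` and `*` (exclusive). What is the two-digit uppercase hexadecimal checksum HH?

46

XOR the ASCII codes of the payload characters:
  'G' = 0x47 → acc = 0x47
  'P' = 0x50 → acc = 0x17
  'V' = 0x56 → acc = 0x41
  'T' = 0x54 → acc = 0x15
  'G' = 0x47 → acc = 0x52
  ',' = 0x2C → acc = 0x7E
  '0' = 0x30 → acc = 0x4E
  '6' = 0x36 → acc = 0x78
  ',' = 0x2C → acc = 0x54
  '4' = 0x34 → acc = 0x60
  '8' = 0x38 → acc = 0x58
  ',' = 0x2C → acc = 0x74
  '0' = 0x30 → acc = 0x44
  '1' = 0x31 → acc = 0x75
  '4' = 0x34 → acc = 0x41
  '0' = 0x30 → acc = 0x71
  '7' = 0x37 → acc = 0x46
Checksum = 0x46.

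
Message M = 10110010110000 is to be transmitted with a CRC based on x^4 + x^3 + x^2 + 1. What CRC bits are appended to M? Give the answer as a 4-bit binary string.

0000

Append 4 zeros: 101100101100000000. Divide by 11101 (XOR where the leading bit is 1):
  pos 0: 10110 XOR 11101 = 01011
  pos 1: 10110 XOR 11101 = 01011
  pos 2: 10111 XOR 11101 = 01010
  pos 3: 10100 XOR 11101 = 01001
  pos 4: 10011 XOR 11101 = 01110
  pos 5: 11101 XOR 11101 = 00000
Remainder (last 4 bits) = 0000. This is the CRC / FCS.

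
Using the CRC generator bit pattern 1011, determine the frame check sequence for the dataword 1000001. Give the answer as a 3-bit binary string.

Append 3 zeros: 1000001000. Divide by 1011 (XOR where the leading bit is 1):
  pos 0: 1000 XOR 1011 = 0011
  pos 2: 1100 XOR 1011 = 0111
  pos 3: 1111 XOR 1011 = 0100
  pos 4: 1000 XOR 1011 = 0011
  pos 6: 1100 XOR 1011 = 0111
Remainder (last 3 bits) = 111. This is the CRC / FCS.

111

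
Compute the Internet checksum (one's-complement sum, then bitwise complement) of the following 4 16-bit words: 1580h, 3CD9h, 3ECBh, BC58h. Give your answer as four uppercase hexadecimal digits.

B282

One's-complement addition (fold any carry out of bit 15 back into bit 0):
  0x1580 + 0x3CD9 = 0x05259
  0x5259 + 0x3ECB = 0x09124
  0x9124 + 0xBC58 = 0x14D7C → wrap carry → 0x4D7D
One's-complement sum = 0x4D7D.
Checksum = ~0x4D7D & 0xFFFF = 0xB282.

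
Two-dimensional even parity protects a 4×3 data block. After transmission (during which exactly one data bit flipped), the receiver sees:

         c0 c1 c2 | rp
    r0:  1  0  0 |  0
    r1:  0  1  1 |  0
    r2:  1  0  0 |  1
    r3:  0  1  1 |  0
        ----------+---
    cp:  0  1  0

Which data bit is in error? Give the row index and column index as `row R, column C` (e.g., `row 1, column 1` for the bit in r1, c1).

row 0, column 1

Recompute each row's even parity and compare to rp:
  r0: data parity 1, sent rp 0 → mismatch
  r1: data parity 0, sent rp 0 → ok
  r2: data parity 1, sent rp 1 → ok
  r3: data parity 0, sent rp 0 → ok
Recompute each column's even parity and compare to cp:
  c0: data parity 0, sent cp 0 → ok
  c1: data parity 0, sent cp 1 → mismatch
  c2: data parity 0, sent cp 0 → ok
Exactly one row (r0) and one column (c1) fail → the flipped bit is at their intersection.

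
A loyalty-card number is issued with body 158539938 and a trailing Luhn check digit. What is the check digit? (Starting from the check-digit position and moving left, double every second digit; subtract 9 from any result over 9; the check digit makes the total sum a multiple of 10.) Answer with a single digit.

7

Partial digits right→left: 8 3 9 9 3 5 8 5 1
Double every second digit counting from the check-digit position (so the 1st, 3rd, 5th, ... of the partial from the right).
  doubled (with −9 where >9): 7 9 6 7 2 → sum 31
  kept as-is: 3 9 5 5 → sum 22
Total = 31 + 22 = 53.
Check digit = (10 − (53 mod 10)) mod 10 = 7.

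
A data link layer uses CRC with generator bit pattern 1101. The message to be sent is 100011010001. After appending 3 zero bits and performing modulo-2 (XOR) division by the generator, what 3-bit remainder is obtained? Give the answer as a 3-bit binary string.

Append 3 zeros: 100011010001000. Divide by 1101 (XOR where the leading bit is 1):
  pos 0: 1000 XOR 1101 = 0101
  pos 1: 1011 XOR 1101 = 0110
  pos 2: 1101 XOR 1101 = 0000
  pos 7: 1000 XOR 1101 = 0101
  pos 8: 1011 XOR 1101 = 0110
  pos 9: 1100 XOR 1101 = 0001
Remainder (last 3 bits) = 100. This is the CRC / FCS.

100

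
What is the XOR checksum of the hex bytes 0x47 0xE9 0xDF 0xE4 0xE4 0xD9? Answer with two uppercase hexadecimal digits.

XOR the bytes together:
  start with 0x47
  0x47 ⊕ 0xE9 = 0xAE
  0xAE ⊕ 0xDF = 0x71
  0x71 ⊕ 0xE4 = 0x95
  0x95 ⊕ 0xE4 = 0x71
  0x71 ⊕ 0xD9 = 0xA8

A8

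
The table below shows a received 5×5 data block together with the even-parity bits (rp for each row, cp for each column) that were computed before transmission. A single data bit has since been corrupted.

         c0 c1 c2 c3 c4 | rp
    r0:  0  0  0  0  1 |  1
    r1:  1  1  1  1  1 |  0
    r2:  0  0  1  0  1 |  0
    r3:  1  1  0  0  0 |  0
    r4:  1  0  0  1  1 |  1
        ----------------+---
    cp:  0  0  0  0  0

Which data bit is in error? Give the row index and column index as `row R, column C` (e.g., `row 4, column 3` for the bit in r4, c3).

Recompute each row's even parity and compare to rp:
  r0: data parity 1, sent rp 1 → ok
  r1: data parity 1, sent rp 0 → mismatch
  r2: data parity 0, sent rp 0 → ok
  r3: data parity 0, sent rp 0 → ok
  r4: data parity 1, sent rp 1 → ok
Recompute each column's even parity and compare to cp:
  c0: data parity 1, sent cp 0 → mismatch
  c1: data parity 0, sent cp 0 → ok
  c2: data parity 0, sent cp 0 → ok
  c3: data parity 0, sent cp 0 → ok
  c4: data parity 0, sent cp 0 → ok
Exactly one row (r1) and one column (c0) fail → the flipped bit is at their intersection.

row 1, column 0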